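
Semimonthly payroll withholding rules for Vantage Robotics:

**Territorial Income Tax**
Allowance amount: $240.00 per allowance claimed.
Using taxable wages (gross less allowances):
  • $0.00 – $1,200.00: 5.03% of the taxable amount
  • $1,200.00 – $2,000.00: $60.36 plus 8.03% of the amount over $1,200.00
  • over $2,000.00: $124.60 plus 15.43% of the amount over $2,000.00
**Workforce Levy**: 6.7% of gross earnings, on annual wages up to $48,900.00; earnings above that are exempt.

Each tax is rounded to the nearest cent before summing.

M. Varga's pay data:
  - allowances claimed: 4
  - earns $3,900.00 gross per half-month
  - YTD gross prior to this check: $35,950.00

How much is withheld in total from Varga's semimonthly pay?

$530.94

Territorial Income Tax: taxable = $3,900.00 − 4×$240.00 = $2,940.00
  $124.60 + 15.43% × ($2,940.00 − $2,000.00) = $124.60 + 15.43% × $940.00 = $269.64
Workforce Levy: 6.7% × $3,900.00 = $261.30
Total: $269.64 + $261.30 = $530.94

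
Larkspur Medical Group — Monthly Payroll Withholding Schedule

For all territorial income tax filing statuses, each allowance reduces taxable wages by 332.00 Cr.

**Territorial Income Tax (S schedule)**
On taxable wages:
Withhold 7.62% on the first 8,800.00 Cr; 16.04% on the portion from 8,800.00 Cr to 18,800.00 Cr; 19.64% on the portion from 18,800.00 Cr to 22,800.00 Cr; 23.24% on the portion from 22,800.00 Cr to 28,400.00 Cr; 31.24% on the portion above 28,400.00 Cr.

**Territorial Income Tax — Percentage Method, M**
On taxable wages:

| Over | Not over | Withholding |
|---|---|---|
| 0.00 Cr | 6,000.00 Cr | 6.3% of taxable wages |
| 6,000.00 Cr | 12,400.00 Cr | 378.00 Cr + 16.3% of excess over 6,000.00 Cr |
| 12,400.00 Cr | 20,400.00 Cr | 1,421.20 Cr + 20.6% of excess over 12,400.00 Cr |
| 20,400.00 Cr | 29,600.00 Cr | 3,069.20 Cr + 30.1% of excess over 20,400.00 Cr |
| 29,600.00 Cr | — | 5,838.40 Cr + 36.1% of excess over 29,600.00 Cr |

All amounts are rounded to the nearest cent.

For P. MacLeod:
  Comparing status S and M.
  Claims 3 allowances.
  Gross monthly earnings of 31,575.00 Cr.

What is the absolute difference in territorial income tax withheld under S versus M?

Territorial Income Tax (S): taxable = 31,575.00 Cr − 3×332.00 Cr = 30,579.00 Cr
  4,361.60 Cr + 31.24% × (30,579.00 Cr − 28,400.00 Cr) = 4,361.60 Cr + 31.24% × 2,179.00 Cr = 5,042.32 Cr
Territorial Income Tax (M): taxable = 31,575.00 Cr − 3×332.00 Cr = 30,579.00 Cr
  5,838.40 Cr + 36.1% × (30,579.00 Cr − 29,600.00 Cr) = 5,838.40 Cr + 36.1% × 979.00 Cr = 6,191.82 Cr
Difference: |5,042.32 Cr − 6,191.82 Cr| = 1,149.50 Cr (higher under M)

1,149.50 Cr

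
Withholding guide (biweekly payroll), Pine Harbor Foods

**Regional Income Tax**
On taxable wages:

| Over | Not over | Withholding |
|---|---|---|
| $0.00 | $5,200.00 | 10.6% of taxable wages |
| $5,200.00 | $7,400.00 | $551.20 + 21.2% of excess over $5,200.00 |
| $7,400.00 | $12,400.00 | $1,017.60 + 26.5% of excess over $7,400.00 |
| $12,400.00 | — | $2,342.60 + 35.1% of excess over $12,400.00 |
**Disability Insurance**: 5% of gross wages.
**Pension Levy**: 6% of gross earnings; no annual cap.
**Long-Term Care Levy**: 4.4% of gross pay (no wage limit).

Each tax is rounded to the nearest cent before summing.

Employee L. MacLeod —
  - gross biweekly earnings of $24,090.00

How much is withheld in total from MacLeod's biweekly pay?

Regional Income Tax: taxable = $24,090.00
  $2,342.60 + 35.1% × ($24,090.00 − $12,400.00) = $2,342.60 + 35.1% × $11,690.00 = $6,445.79
Disability Insurance: 5% × $24,090.00 = $1,204.50
Pension Levy: 6% × $24,090.00 = $1,445.40
Long-Term Care Levy: 4.4% × $24,090.00 = $1,059.96
Total: $6,445.79 + $1,204.50 + $1,445.40 + $1,059.96 = $10,155.65

$10,155.65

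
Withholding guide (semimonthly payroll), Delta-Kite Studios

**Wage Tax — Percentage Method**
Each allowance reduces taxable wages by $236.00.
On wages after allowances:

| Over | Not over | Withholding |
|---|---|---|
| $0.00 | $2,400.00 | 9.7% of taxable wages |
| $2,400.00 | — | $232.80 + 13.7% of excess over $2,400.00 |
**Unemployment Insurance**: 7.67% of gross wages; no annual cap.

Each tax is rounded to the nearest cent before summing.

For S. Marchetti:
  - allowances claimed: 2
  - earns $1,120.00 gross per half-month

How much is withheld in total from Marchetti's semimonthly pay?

$148.76

Wage Tax: taxable = $1,120.00 − 2×$236.00 = $648.00
  9.7% × $648.00 = $62.86
Unemployment Insurance: 7.67% × $1,120.00 = $85.90
Total: $62.86 + $85.90 = $148.76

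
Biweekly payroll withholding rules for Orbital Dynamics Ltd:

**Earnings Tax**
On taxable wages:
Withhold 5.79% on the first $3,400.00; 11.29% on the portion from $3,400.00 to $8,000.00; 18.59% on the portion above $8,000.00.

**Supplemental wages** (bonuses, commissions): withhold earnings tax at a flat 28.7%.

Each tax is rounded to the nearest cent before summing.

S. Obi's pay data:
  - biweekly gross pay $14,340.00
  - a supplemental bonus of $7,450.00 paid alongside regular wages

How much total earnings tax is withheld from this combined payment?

Earnings Tax: taxable = $14,340.00
  $716.20 + 18.59% × ($14,340.00 − $8,000.00) = $716.20 + 18.59% × $6,340.00 = $1,894.81
Supplemental (28.7% flat on bonus): 28.7% × $7,450.00 = $2,138.15
Total earnings tax: $1,894.81 + $2,138.15 = $4,032.96

$4,032.96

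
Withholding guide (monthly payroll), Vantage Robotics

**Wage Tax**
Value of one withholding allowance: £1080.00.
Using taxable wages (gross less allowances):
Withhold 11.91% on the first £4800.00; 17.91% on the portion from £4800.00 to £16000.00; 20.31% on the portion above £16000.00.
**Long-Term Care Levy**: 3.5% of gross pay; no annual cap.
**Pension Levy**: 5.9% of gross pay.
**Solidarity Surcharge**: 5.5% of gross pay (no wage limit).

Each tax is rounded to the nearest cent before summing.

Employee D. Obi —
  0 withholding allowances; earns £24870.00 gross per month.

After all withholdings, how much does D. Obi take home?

£16785.27

Wage Tax: taxable = £24870.00
  £2577.60 + 20.31% × (£24870.00 − £16000.00) = £2577.60 + 20.31% × £8870.00 = £4379.10
Long-Term Care Levy: 3.5% × £24870.00 = £870.45
Pension Levy: 5.9% × £24870.00 = £1467.33
Solidarity Surcharge: 5.5% × £24870.00 = £1367.85
Total withheld: £4379.10 + £870.45 + £1467.33 + £1367.85 = £8084.73
Net pay: £24870.00 − £8084.73 = £16785.27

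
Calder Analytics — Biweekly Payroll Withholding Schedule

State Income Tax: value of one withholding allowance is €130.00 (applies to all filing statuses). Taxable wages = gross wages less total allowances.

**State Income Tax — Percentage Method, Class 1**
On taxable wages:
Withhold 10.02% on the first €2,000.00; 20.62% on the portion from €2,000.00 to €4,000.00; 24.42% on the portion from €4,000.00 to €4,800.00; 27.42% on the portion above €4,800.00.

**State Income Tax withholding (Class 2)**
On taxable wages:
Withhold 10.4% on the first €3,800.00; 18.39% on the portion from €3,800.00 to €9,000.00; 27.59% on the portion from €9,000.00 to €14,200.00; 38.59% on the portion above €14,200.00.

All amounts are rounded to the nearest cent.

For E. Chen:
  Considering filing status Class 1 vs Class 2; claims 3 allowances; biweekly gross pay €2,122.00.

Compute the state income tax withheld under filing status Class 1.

State Income Tax (Class 1): taxable = €2,122.00 − 3×€130.00 = €1,732.00
  10.02% × €1,732.00 = €173.55

€173.55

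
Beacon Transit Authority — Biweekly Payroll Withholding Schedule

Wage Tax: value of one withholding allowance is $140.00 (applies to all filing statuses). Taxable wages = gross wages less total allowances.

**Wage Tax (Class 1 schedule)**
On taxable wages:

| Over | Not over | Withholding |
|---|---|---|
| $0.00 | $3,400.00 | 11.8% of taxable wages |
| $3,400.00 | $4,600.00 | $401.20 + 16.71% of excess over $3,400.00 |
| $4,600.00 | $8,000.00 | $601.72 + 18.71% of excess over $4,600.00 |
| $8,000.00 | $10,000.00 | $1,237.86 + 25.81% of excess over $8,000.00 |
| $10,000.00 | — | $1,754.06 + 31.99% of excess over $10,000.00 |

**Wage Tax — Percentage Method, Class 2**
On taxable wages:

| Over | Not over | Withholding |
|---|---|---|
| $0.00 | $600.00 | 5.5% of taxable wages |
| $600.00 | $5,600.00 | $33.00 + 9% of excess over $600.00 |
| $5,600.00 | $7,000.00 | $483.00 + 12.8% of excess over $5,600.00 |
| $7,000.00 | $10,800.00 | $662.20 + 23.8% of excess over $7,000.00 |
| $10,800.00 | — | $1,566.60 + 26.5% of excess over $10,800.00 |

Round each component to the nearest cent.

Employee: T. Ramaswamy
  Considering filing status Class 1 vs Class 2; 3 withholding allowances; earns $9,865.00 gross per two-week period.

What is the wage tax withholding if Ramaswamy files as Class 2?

$1,244.11

Wage Tax (Class 2): taxable = $9,865.00 − 3×$140.00 = $9,445.00
  $662.20 + 23.8% × ($9,445.00 − $7,000.00) = $662.20 + 23.8% × $2,445.00 = $1,244.11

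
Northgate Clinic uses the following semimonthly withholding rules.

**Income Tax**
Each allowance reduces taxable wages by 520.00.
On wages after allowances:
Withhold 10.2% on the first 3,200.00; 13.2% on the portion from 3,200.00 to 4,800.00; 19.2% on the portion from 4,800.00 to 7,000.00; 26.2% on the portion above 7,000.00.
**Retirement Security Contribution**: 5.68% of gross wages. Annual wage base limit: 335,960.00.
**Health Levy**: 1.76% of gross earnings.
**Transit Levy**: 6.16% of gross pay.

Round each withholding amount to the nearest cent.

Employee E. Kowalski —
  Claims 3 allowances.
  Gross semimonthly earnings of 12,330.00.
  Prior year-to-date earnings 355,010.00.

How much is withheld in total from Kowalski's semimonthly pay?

2,924.28

Income Tax: taxable = 12,330.00 − 3×520.00 = 10,770.00
  960.00 + 26.2% × (10,770.00 − 7,000.00) = 960.00 + 26.2% × 3,770.00 = 1,947.74
Retirement Security Contribution: YTD 355,010.00 ≥ cap 335,960.00 → 0.00
Health Levy: 1.76% × 12,330.00 = 217.01
Transit Levy: 6.16% × 12,330.00 = 759.53
Total: 1,947.74 + 0.00 + 217.01 + 759.53 = 2,924.28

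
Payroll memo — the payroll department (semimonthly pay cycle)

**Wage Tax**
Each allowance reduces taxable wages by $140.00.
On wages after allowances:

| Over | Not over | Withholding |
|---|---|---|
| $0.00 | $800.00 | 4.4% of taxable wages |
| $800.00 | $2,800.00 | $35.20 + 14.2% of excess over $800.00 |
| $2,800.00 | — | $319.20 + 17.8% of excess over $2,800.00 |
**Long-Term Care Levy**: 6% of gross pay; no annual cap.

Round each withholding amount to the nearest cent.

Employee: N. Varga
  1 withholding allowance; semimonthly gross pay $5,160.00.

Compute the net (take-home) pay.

Wage Tax: taxable = $5,160.00 − 1×$140.00 = $5,020.00
  $319.20 + 17.8% × ($5,020.00 − $2,800.00) = $319.20 + 17.8% × $2,220.00 = $714.36
Long-Term Care Levy: 6% × $5,160.00 = $309.60
Total withheld: $714.36 + $309.60 = $1,023.96
Net pay: $5,160.00 − $1,023.96 = $4,136.04

$4,136.04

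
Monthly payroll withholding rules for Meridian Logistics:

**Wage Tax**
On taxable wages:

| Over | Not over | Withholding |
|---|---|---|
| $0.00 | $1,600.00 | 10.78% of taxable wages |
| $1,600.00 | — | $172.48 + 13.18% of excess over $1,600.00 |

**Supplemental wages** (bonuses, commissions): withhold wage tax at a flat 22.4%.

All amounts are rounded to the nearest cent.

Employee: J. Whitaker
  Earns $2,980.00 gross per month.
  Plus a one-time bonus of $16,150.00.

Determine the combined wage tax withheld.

Wage Tax: taxable = $2,980.00
  $172.48 + 13.18% × ($2,980.00 − $1,600.00) = $172.48 + 13.18% × $1,380.00 = $354.36
Supplemental (22.4% flat on bonus): 22.4% × $16,150.00 = $3,617.60
Total wage tax: $354.36 + $3,617.60 = $3,971.96

$3,971.96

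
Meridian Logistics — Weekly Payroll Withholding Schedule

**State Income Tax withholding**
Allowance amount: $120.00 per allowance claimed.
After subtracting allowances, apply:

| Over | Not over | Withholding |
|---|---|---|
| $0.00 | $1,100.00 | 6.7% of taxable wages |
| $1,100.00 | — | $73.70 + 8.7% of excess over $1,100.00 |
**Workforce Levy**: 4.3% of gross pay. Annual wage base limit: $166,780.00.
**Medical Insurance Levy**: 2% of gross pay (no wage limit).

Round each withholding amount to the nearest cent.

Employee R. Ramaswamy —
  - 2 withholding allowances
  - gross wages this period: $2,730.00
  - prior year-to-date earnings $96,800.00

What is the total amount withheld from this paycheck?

State Income Tax: taxable = $2,730.00 − 2×$120.00 = $2,490.00
  $73.70 + 8.7% × ($2,490.00 − $1,100.00) = $73.70 + 8.7% × $1,390.00 = $194.63
Workforce Levy: 4.3% × $2,730.00 = $117.39
Medical Insurance Levy: 2% × $2,730.00 = $54.60
Total: $194.63 + $117.39 + $54.60 = $366.62

$366.62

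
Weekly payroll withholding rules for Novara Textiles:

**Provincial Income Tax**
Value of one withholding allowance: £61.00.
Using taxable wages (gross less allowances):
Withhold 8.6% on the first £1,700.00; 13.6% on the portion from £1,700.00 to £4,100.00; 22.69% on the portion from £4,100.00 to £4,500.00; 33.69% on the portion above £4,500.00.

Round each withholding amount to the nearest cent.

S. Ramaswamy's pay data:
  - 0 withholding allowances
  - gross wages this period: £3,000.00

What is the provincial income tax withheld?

£323.00

Provincial Income Tax: taxable = £3,000.00
  £146.20 + 13.6% × (£3,000.00 − £1,700.00) = £146.20 + 13.6% × £1,300.00 = £323.00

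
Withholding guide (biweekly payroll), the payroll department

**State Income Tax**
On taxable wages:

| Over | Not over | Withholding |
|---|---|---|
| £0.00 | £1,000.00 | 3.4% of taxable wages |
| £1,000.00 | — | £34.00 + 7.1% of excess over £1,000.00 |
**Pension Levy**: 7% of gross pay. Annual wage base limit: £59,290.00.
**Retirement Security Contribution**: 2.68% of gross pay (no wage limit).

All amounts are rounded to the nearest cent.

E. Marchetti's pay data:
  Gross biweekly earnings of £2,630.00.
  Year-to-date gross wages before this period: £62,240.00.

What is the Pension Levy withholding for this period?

£0.00

Pension Levy: YTD £62,240.00 ≥ cap £59,290.00 → £0.00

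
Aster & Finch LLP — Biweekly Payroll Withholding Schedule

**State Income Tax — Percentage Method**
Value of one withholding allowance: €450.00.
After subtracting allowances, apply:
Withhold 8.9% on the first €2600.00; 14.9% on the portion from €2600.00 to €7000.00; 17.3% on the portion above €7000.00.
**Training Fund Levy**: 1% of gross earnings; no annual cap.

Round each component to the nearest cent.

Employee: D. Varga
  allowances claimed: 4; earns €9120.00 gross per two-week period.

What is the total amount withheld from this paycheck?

State Income Tax: taxable = €9120.00 − 4×€450.00 = €7320.00
  €887.00 + 17.3% × (€7320.00 − €7000.00) = €887.00 + 17.3% × €320.00 = €942.36
Training Fund Levy: 1% × €9120.00 = €91.20
Total: €942.36 + €91.20 = €1033.56

€1033.56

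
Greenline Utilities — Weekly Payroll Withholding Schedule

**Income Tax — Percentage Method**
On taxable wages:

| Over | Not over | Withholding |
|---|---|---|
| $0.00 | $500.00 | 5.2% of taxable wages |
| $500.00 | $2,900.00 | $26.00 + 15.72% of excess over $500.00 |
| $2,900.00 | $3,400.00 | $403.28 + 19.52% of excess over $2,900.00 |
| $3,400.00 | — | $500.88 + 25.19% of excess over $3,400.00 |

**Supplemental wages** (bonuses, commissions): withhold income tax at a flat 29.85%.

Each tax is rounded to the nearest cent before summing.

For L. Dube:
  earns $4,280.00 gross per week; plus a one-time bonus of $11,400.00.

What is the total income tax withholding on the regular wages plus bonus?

$4,125.45

Income Tax: taxable = $4,280.00
  $500.88 + 25.19% × ($4,280.00 − $3,400.00) = $500.88 + 25.19% × $880.00 = $722.55
Supplemental (29.85% flat on bonus): 29.85% × $11,400.00 = $3,402.90
Total income tax: $722.55 + $3,402.90 = $4,125.45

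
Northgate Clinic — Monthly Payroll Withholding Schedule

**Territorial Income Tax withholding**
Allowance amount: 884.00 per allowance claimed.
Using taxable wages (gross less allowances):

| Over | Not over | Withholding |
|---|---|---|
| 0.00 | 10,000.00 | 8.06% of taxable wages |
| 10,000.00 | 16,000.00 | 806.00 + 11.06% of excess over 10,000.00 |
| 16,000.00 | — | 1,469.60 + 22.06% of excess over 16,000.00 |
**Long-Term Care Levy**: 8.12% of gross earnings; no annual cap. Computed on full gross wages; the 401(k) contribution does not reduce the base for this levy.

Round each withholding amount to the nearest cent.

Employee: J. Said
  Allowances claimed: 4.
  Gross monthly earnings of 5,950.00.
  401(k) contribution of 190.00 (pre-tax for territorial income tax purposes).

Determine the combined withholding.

Territorial Income Tax: taxable = 5,950.00 − 190.00 − 4×884.00 = 2,224.00
  8.06% × 2,224.00 = 179.25
Long-Term Care Levy: 8.12% × 5,950.00 = 483.14
Total: 179.25 + 483.14 = 662.39

662.39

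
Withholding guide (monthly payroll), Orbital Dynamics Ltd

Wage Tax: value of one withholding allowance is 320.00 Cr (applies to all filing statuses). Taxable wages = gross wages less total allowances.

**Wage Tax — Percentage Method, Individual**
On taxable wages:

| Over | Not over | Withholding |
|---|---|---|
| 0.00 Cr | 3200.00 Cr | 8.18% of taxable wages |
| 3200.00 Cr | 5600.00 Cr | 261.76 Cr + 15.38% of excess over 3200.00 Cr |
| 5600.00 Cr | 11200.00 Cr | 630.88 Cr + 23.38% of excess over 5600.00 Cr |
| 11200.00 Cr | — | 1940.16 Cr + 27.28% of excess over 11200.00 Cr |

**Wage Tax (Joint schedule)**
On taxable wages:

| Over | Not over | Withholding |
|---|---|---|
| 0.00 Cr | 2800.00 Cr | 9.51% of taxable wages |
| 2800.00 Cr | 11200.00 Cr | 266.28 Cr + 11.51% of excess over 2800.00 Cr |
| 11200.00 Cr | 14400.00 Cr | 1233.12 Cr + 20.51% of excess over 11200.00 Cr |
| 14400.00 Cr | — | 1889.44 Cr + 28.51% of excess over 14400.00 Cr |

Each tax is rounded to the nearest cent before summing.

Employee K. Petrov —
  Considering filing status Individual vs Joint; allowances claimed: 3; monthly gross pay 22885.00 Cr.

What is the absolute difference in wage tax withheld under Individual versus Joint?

831.12 Cr

Wage Tax (Individual): taxable = 22885.00 Cr − 3×320.00 Cr = 21925.00 Cr
  1940.16 Cr + 27.28% × (21925.00 Cr − 11200.00 Cr) = 1940.16 Cr + 27.28% × 10725.00 Cr = 4865.94 Cr
Wage Tax (Joint): taxable = 22885.00 Cr − 3×320.00 Cr = 21925.00 Cr
  1889.44 Cr + 28.51% × (21925.00 Cr − 14400.00 Cr) = 1889.44 Cr + 28.51% × 7525.00 Cr = 4034.82 Cr
Difference: |4865.94 Cr − 4034.82 Cr| = 831.12 Cr (higher under Individual)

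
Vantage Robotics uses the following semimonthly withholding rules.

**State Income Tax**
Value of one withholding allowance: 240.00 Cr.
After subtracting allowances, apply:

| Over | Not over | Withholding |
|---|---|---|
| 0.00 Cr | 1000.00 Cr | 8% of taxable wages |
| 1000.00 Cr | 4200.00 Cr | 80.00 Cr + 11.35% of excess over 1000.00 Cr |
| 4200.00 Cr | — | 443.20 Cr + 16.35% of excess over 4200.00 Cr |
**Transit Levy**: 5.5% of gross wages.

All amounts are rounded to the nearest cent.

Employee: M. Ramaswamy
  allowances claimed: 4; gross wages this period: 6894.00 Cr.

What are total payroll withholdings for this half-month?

State Income Tax: taxable = 6894.00 Cr − 4×240.00 Cr = 5934.00 Cr
  443.20 Cr + 16.35% × (5934.00 Cr − 4200.00 Cr) = 443.20 Cr + 16.35% × 1734.00 Cr = 726.71 Cr
Transit Levy: 5.5% × 6894.00 Cr = 379.17 Cr
Total: 726.71 Cr + 379.17 Cr = 1105.88 Cr

1105.88 Cr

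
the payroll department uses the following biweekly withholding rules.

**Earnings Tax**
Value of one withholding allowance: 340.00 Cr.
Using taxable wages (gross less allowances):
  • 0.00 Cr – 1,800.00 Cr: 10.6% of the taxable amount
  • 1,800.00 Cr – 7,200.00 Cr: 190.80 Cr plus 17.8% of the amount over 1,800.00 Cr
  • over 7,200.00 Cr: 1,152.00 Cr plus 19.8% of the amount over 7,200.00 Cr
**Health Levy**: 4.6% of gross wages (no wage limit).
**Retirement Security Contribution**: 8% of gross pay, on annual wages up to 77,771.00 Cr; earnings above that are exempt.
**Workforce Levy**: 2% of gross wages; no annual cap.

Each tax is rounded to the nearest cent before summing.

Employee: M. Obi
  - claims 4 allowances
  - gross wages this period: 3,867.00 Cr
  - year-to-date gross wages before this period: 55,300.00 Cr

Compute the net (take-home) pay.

2,985.77 Cr

Earnings Tax: taxable = 3,867.00 Cr − 4×340.00 Cr = 2,507.00 Cr
  190.80 Cr + 17.8% × (2,507.00 Cr − 1,800.00 Cr) = 190.80 Cr + 17.8% × 707.00 Cr = 316.65 Cr
Health Levy: 4.6% × 3,867.00 Cr = 177.88 Cr
Retirement Security Contribution: 8% × 3,867.00 Cr = 309.36 Cr
Workforce Levy: 2% × 3,867.00 Cr = 77.34 Cr
Total withheld: 316.65 Cr + 177.88 Cr + 309.36 Cr + 77.34 Cr = 881.23 Cr
Net pay: 3,867.00 Cr − 881.23 Cr = 2,985.77 Cr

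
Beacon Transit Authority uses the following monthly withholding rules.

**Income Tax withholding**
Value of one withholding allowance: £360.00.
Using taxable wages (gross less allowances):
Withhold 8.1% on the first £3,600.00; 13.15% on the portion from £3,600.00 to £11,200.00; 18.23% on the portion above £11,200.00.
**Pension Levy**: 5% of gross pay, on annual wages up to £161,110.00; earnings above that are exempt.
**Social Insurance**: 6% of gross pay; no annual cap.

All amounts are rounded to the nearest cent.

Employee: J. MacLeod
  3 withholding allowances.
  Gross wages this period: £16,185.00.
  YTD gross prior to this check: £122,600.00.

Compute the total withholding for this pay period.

Income Tax: taxable = £16,185.00 − 3×£360.00 = £15,105.00
  £1,291.00 + 18.23% × (£15,105.00 − £11,200.00) = £1,291.00 + 18.23% × £3,905.00 = £2,002.88
Pension Levy: 5% × £16,185.00 = £809.25
Social Insurance: 6% × £16,185.00 = £971.10
Total: £2,002.88 + £809.25 + £971.10 = £3,783.23

£3,783.23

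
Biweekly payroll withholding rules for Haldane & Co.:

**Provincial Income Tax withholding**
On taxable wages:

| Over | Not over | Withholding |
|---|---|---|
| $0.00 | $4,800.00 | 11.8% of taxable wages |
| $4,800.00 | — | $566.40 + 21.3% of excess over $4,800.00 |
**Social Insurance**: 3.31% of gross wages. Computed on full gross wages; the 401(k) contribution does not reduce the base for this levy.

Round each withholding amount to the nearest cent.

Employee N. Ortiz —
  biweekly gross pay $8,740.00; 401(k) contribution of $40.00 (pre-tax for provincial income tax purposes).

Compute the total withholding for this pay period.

Provincial Income Tax: taxable = $8,740.00 − $40.00 = $8,700.00
  $566.40 + 21.3% × ($8,700.00 − $4,800.00) = $566.40 + 21.3% × $3,900.00 = $1,397.10
Social Insurance: 3.31% × $8,740.00 = $289.29
Total: $1,397.10 + $289.29 = $1,686.39

$1,686.39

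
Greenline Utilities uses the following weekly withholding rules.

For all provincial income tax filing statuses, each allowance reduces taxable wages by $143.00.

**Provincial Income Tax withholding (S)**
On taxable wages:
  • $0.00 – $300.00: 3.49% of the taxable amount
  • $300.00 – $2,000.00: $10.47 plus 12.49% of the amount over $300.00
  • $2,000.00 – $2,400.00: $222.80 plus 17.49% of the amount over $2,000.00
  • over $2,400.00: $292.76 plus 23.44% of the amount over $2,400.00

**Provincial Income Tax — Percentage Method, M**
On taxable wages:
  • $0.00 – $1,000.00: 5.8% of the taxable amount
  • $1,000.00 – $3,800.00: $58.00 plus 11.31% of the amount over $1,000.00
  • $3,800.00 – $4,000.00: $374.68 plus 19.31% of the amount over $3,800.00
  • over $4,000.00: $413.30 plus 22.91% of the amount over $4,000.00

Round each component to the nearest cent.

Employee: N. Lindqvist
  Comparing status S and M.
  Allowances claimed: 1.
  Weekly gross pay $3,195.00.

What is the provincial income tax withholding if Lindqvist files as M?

Provincial Income Tax (M): taxable = $3,195.00 − 1×$143.00 = $3,052.00
  $58.00 + 11.31% × ($3,052.00 − $1,000.00) = $58.00 + 11.31% × $2,052.00 = $290.08

$290.08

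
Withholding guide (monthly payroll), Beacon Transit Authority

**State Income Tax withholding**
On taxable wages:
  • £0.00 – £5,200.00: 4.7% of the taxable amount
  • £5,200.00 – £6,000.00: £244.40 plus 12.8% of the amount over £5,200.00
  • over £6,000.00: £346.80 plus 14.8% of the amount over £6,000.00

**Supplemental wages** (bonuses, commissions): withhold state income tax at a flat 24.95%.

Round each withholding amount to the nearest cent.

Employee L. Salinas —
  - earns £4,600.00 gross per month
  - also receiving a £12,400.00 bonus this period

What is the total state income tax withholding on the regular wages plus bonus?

State Income Tax: taxable = £4,600.00
  4.7% × £4,600.00 = £216.20
Supplemental (24.95% flat on bonus): 24.95% × £12,400.00 = £3,093.80
Total state income tax: £216.20 + £3,093.80 = £3,310.00

£3,310.00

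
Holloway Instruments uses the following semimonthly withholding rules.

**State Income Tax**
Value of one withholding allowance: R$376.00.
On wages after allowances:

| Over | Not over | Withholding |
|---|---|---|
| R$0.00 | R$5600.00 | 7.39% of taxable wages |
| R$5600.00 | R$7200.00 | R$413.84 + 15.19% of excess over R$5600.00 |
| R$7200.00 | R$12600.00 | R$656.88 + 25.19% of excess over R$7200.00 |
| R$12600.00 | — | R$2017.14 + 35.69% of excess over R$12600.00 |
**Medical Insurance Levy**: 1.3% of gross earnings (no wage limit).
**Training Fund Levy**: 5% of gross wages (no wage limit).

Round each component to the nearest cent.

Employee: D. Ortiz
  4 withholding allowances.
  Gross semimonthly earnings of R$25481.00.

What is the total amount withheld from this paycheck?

State Income Tax: taxable = R$25481.00 − 4×R$376.00 = R$23977.00
  R$2017.14 + 35.69% × (R$23977.00 − R$12600.00) = R$2017.14 + 35.69% × R$11377.00 = R$6077.59
Medical Insurance Levy: 1.3% × R$25481.00 = R$331.25
Training Fund Levy: 5% × R$25481.00 = R$1274.05
Total: R$6077.59 + R$331.25 + R$1274.05 = R$7682.89

R$7682.89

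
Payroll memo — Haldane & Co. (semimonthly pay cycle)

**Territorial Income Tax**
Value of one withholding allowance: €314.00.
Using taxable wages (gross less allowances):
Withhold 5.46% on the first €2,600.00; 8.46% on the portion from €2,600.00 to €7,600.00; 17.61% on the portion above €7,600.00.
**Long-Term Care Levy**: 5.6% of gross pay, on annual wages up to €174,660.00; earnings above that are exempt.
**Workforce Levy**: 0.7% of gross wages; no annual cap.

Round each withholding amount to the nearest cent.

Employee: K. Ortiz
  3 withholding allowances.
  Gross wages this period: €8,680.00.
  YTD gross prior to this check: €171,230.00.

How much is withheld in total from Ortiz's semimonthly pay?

€842.10

Territorial Income Tax: taxable = €8,680.00 − 3×€314.00 = €7,738.00
  €564.96 + 17.61% × (€7,738.00 − €7,600.00) = €564.96 + 17.61% × €138.00 = €589.26
Long-Term Care Levy: cap €174,660.00 − YTD €171,230.00 = €3,430.00 subject; 5.6% × €3,430.00 = €192.08
Workforce Levy: 0.7% × €8,680.00 = €60.76
Total: €589.26 + €192.08 + €60.76 = €842.10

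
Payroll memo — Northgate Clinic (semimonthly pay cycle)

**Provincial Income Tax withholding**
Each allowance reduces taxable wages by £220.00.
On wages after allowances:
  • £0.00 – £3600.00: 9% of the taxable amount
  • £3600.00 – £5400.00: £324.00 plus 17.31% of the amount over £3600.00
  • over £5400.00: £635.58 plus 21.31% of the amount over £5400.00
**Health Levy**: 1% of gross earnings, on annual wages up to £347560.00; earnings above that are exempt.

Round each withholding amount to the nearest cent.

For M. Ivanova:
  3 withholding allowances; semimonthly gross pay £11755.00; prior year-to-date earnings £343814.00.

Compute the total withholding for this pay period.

£1886.64

Provincial Income Tax: taxable = £11755.00 − 3×£220.00 = £11095.00
  £635.58 + 21.31% × (£11095.00 − £5400.00) = £635.58 + 21.31% × £5695.00 = £1849.18
Health Levy: cap £347560.00 − YTD £343814.00 = £3746.00 subject; 1% × £3746.00 = £37.46
Total: £1849.18 + £37.46 = £1886.64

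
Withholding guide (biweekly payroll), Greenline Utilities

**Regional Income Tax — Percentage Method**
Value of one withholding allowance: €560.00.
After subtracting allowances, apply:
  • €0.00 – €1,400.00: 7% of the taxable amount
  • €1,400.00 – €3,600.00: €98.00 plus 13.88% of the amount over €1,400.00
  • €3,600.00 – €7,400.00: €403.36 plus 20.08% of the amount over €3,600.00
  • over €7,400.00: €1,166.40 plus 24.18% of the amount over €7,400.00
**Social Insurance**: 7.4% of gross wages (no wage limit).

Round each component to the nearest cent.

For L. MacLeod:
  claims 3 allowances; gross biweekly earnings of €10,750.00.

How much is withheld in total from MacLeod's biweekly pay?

Regional Income Tax: taxable = €10,750.00 − 3×€560.00 = €9,070.00
  €1,166.40 + 24.18% × (€9,070.00 − €7,400.00) = €1,166.40 + 24.18% × €1,670.00 = €1,570.21
Social Insurance: 7.4% × €10,750.00 = €795.50
Total: €1,570.21 + €795.50 = €2,365.71

€2,365.71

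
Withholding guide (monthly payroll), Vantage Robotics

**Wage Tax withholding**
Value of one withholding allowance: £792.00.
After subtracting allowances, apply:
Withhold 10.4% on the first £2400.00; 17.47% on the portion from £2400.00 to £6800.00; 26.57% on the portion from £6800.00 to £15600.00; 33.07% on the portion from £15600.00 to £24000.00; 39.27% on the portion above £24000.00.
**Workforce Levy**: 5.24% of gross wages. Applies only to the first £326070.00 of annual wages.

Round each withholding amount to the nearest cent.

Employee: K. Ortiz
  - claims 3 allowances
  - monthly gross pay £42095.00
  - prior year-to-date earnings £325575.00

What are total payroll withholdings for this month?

£12333.11

Wage Tax: taxable = £42095.00 − 3×£792.00 = £39719.00
  £6134.32 + 39.27% × (£39719.00 − £24000.00) = £6134.32 + 39.27% × £15719.00 = £12307.17
Workforce Levy: cap £326070.00 − YTD £325575.00 = £495.00 subject; 5.24% × £495.00 = £25.94
Total: £12307.17 + £25.94 = £12333.11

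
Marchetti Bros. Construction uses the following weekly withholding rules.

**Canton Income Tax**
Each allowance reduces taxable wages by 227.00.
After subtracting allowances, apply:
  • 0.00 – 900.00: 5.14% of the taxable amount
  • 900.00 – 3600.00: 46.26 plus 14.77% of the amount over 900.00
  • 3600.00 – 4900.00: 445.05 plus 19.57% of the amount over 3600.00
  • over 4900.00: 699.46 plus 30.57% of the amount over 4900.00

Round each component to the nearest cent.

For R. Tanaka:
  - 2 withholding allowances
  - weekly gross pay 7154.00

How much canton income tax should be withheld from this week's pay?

Canton Income Tax: taxable = 7154.00 − 2×227.00 = 6700.00
  699.46 + 30.57% × (6700.00 − 4900.00) = 699.46 + 30.57% × 1800.00 = 1249.72

1249.72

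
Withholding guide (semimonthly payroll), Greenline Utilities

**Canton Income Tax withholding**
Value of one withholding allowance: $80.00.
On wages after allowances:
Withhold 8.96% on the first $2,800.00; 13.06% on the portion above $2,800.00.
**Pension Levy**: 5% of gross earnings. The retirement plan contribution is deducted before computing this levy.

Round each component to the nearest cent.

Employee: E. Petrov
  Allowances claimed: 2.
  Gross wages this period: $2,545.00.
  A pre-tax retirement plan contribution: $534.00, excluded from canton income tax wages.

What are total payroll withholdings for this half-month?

Canton Income Tax: taxable = $2,545.00 − $534.00 − 2×$80.00 = $1,851.00
  8.96% × $1,851.00 = $165.85
Pension Levy: 5% × $2,011.00 = $100.55
Total: $165.85 + $100.55 = $266.40

$266.40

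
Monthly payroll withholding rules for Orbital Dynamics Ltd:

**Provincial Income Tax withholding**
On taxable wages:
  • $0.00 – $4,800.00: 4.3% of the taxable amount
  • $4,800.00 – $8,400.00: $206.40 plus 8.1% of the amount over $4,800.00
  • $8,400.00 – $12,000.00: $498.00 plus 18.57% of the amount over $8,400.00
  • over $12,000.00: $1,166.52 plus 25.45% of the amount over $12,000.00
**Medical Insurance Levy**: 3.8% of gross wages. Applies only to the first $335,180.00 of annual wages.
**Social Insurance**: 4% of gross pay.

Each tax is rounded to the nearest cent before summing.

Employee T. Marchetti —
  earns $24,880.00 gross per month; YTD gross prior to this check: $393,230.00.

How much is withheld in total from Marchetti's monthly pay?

$5,439.68

Provincial Income Tax: taxable = $24,880.00
  $1,166.52 + 25.45% × ($24,880.00 − $12,000.00) = $1,166.52 + 25.45% × $12,880.00 = $4,444.48
Medical Insurance Levy: YTD $393,230.00 ≥ cap $335,180.00 → $0.00
Social Insurance: 4% × $24,880.00 = $995.20
Total: $4,444.48 + $0.00 + $995.20 = $5,439.68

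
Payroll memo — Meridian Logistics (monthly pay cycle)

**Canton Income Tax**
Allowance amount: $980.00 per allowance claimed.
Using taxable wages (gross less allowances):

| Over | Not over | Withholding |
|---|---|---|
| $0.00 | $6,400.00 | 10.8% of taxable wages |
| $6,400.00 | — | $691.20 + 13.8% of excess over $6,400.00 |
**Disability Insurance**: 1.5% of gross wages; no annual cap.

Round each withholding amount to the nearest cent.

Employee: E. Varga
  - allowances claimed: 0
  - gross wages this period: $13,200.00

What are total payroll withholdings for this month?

Canton Income Tax: taxable = $13,200.00
  $691.20 + 13.8% × ($13,200.00 − $6,400.00) = $691.20 + 13.8% × $6,800.00 = $1,629.60
Disability Insurance: 1.5% × $13,200.00 = $198.00
Total: $1,629.60 + $198.00 = $1,827.60

$1,827.60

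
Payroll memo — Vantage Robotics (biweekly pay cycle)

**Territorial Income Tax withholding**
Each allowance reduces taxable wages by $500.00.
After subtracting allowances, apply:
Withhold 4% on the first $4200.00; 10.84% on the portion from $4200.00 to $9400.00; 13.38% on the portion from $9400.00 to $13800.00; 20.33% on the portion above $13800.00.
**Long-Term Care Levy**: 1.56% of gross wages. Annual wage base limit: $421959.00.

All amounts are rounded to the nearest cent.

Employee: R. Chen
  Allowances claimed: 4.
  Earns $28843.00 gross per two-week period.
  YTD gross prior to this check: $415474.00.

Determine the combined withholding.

$4073.21

Territorial Income Tax: taxable = $28843.00 − 4×$500.00 = $26843.00
  $1320.40 + 20.33% × ($26843.00 − $13800.00) = $1320.40 + 20.33% × $13043.00 = $3972.04
Long-Term Care Levy: cap $421959.00 − YTD $415474.00 = $6485.00 subject; 1.56% × $6485.00 = $101.17
Total: $3972.04 + $101.17 = $4073.21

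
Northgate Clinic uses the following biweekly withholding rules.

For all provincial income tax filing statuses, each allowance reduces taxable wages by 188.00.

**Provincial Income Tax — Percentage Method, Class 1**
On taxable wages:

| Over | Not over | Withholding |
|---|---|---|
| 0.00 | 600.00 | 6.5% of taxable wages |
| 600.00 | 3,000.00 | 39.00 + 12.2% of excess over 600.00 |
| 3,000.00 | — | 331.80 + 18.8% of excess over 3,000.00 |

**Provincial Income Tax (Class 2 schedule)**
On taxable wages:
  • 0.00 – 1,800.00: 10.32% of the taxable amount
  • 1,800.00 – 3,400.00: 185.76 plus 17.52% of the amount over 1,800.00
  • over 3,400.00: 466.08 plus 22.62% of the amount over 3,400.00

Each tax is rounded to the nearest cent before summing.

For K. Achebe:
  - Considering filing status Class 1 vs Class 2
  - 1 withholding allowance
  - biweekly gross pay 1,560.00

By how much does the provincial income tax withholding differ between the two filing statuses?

8.41

Provincial Income Tax (Class 1): taxable = 1,560.00 − 1×188.00 = 1,372.00
  39.00 + 12.2% × (1,372.00 − 600.00) = 39.00 + 12.2% × 772.00 = 133.18
Provincial Income Tax (Class 2): taxable = 1,560.00 − 1×188.00 = 1,372.00
  10.32% × 1,372.00 = 141.59
Difference: |133.18 − 141.59| = 8.41 (higher under Class 2)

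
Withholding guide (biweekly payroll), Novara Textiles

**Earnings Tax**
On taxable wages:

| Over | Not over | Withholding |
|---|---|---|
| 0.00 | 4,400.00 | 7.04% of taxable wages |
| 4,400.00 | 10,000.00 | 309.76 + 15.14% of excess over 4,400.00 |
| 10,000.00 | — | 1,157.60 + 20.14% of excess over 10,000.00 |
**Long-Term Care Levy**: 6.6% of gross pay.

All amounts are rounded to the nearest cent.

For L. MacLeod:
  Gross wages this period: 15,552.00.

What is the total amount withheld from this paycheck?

Earnings Tax: taxable = 15,552.00
  1,157.60 + 20.14% × (15,552.00 − 10,000.00) = 1,157.60 + 20.14% × 5,552.00 = 2,275.77
Long-Term Care Levy: 6.6% × 15,552.00 = 1,026.43
Total: 2,275.77 + 1,026.43 = 3,302.20

3,302.20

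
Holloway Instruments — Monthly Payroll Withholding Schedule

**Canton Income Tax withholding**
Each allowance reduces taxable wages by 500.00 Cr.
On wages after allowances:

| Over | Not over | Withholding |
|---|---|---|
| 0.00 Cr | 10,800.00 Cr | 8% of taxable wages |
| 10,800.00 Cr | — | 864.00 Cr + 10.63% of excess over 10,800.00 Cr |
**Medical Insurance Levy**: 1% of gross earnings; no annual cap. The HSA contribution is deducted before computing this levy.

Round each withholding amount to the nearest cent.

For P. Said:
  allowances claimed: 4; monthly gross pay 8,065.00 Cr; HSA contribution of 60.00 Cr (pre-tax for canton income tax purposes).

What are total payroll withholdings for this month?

560.45 Cr

Canton Income Tax: taxable = 8,065.00 Cr − 60.00 Cr − 4×500.00 Cr = 6,005.00 Cr
  8% × 6,005.00 Cr = 480.40 Cr
Medical Insurance Levy: 1% × 8,005.00 Cr = 80.05 Cr
Total: 480.40 Cr + 80.05 Cr = 560.45 Cr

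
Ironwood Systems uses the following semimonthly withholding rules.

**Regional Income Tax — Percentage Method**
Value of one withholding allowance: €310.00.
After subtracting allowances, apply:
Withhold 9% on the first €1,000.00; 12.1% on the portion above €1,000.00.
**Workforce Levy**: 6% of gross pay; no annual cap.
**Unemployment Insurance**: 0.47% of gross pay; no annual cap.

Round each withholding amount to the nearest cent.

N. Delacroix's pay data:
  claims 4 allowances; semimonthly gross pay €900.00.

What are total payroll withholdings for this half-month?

€58.23

Regional Income Tax: taxable = €900.00 − 4×€310.00 = €-340.00
  Taxable ≤ 0 → €0.00
Workforce Levy: 6% × €900.00 = €54.00
Unemployment Insurance: 0.47% × €900.00 = €4.23
Total: €0.00 + €54.00 + €4.23 = €58.23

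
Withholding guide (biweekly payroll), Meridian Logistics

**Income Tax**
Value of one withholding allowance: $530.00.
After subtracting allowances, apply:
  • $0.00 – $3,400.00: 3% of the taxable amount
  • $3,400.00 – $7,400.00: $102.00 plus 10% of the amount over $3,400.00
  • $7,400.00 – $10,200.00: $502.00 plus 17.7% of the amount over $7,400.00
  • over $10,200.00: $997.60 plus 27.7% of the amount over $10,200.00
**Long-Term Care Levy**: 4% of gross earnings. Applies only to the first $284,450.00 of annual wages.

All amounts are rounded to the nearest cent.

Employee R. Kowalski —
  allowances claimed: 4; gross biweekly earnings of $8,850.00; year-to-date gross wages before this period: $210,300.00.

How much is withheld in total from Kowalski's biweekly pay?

Income Tax: taxable = $8,850.00 − 4×$530.00 = $6,730.00
  $102.00 + 10% × ($6,730.00 − $3,400.00) = $102.00 + 10% × $3,330.00 = $435.00
Long-Term Care Levy: 4% × $8,850.00 = $354.00
Total: $435.00 + $354.00 = $789.00

$789.00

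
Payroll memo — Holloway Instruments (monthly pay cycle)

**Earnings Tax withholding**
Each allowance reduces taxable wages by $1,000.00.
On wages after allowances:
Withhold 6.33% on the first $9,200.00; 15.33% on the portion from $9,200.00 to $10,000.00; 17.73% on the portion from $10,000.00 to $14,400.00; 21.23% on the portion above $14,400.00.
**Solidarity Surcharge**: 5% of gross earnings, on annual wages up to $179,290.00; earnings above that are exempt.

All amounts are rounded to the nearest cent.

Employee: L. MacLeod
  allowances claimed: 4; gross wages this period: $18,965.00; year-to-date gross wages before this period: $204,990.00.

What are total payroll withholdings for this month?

$1,605.07

Earnings Tax: taxable = $18,965.00 − 4×$1,000.00 = $14,965.00
  $1,485.12 + 21.23% × ($14,965.00 − $14,400.00) = $1,485.12 + 21.23% × $565.00 = $1,605.07
Solidarity Surcharge: YTD $204,990.00 ≥ cap $179,290.00 → $0.00
Total: $1,605.07 + $0.00 = $1,605.07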